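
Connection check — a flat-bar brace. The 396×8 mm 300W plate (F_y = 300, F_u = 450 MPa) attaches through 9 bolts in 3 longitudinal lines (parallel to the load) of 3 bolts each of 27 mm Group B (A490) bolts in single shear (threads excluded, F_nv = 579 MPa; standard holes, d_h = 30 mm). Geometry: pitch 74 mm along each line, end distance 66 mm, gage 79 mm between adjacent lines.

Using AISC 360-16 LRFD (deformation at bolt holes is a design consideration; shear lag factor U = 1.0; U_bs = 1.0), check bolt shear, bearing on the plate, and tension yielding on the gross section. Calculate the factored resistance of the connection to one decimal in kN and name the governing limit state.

855.4 kN (gross-section yield governs)

Bolt shear: A_b = π(27)²/4 = 572.56 mm². φR_n = 0.75 × 579 × 572.56 × 9 × 1 = 2237.7 kN.
Bearing (8 mm plate, F_u = 450 MPa): end bolts L_c = 66 − 30/2 = 51, R_n = min(1.2×51×8×450, 2.4×27×8×450) = 220.32 kN/bolt; interior L_c = 74 − 30 = 44, R_n = 190.08 kN/bolt. φR_n = 0.75 × (3×220.32 + 6×190.08) = 1351.1 kN.
Tension yield (gross): A_g = 396×8 = 3168 mm². φR_n = 0.90 × 300 × 3168 = 855.4 kN.
Governing: min(2237.7, 1351.1, 855.4) = 855.4 kN → gross-section yield.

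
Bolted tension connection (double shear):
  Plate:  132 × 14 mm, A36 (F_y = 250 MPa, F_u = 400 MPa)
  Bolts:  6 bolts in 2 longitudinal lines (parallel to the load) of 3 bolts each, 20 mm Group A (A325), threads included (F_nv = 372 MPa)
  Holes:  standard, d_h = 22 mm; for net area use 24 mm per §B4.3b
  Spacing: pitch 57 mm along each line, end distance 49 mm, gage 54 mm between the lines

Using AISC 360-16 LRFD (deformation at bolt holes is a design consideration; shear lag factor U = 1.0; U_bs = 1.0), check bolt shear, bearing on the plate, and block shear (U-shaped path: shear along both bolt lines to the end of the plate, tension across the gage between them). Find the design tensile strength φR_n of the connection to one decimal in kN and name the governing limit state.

639.5 kN (block shear governs)

Bolt shear: A_b = π(20)²/4 = 314.16 mm². φR_n = 0.75 × 372 × 314.16 × 6 × 2 = 1051.8 kN.
Bearing (14 mm plate, F_u = 400 MPa): end bolts L_c = 49 − 22/2 = 38, R_n = min(1.2×38×14×400, 2.4×20×14×400) = 255.36 kN/bolt; interior L_c = 57 − 22 = 35, R_n = 235.2 kN/bolt. φR_n = 0.75 × (2×255.36 + 4×235.2) = 1088.6 kN.
Block shear: shear path 2×[49+2×57] = 2×163 mm, A_gv = 4564, A_nv = 2×(163 − 2.5×24)×14 = 2884 mm²; tension across gage: (54 − 1×24)×14 = 420 mm². R_n = min(0.6×400×2884, 0.6×250×4564) + 1.0×400×420 = min(692.16, 684.6) + 168 = 852.6 kN. φR_n = 0.75 × 852.6 = 639.5 kN.
Governing: min(1051.8, 1088.6, 639.5) = 639.5 kN → block shear.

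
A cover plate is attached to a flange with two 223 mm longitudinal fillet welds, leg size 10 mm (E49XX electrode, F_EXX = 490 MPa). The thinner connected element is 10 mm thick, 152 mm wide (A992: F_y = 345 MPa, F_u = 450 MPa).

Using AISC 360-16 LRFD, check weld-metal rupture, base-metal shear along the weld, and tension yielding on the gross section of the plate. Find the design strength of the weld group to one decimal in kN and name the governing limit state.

Weld metal: throat = 0.707×10 = 7.07 mm, L = 2×223 = 446 mm. φR_n = 0.75 × 0.6 × 490 × 7.07 × 446 = 695.3 kN.
Base metal shear (10 mm plate): yield φR_n = 1.0×0.6×345×10×446 = 923.2 kN; rupture φR_n = 0.75×0.6×450×10×446 = 903.2 kN; take 903.2 kN (rupture).
Tension yield (gross): A_g = 152×10 = 1520 mm². φR_n = 0.90 × 345 × 1520 = 472.0 kN.
Governing: min(695.3, 903.2, 472.0) = 472.0 kN → gross-section yield.

472.0 kN (gross-section yield governs)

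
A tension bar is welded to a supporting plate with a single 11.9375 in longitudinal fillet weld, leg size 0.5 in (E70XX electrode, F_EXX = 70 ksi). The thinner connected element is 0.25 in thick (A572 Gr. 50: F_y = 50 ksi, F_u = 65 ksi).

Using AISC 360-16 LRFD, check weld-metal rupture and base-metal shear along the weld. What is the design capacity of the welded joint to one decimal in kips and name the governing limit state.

Weld metal: throat = 0.707×0.5 = 0.3535 in, L = 11.9375 in. φR_n = 0.75 × 0.6 × 70 × 0.3535 × 11.9375 = 132.9 kips.
Base metal shear (0.25 in plate): yield φR_n = 1.0×0.6×50×0.25×11.9375 = 89.5 kips; rupture φR_n = 0.75×0.6×65×0.25×11.9375 = 87.3 kips; take 87.3 kips (rupture).
Governing: min(132.9, 87.3) = 87.3 kips → base-metal shear.

87.3 kips (base-metal shear governs)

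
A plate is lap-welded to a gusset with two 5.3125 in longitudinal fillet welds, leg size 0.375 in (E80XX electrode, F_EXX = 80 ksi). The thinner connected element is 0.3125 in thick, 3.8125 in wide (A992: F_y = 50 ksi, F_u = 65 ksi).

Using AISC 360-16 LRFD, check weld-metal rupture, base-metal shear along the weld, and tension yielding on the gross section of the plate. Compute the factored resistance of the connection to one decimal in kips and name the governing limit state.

Weld metal: throat = 0.707×0.375 = 0.26513 in, L = 2×5.3125 = 10.625 in. φR_n = 0.75 × 0.6 × 80 × 0.26513 × 10.625 = 101.4 kips.
Base metal shear (0.3125 in plate): yield φR_n = 1.0×0.6×50×0.3125×10.625 = 99.6 kips; rupture φR_n = 0.75×0.6×65×0.3125×10.625 = 97.1 kips; take 97.1 kips (rupture).
Tension yield (gross): A_g = 3.8125×0.3125 = 1.1914 in². φR_n = 0.90 × 50 × 1.1914 = 53.6 kips.
Governing: min(101.4, 97.1, 53.6) = 53.6 kips → gross-section yield.

53.6 kips (gross-section yield governs)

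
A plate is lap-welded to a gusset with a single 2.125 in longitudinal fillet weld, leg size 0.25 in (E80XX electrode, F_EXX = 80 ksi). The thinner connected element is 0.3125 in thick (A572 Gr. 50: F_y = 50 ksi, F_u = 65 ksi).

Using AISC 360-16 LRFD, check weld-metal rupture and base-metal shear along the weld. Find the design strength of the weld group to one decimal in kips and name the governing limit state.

13.5 kips (weld metal governs)

Weld metal: throat = 0.707×0.25 = 0.17675 in, L = 2.125 in. φR_n = 0.75 × 0.6 × 80 × 0.17675 × 2.125 = 13.5 kips.
Base metal shear (0.3125 in plate): yield φR_n = 1.0×0.6×50×0.3125×2.125 = 19.9 kips; rupture φR_n = 0.75×0.6×65×0.3125×2.125 = 19.4 kips; take 19.4 kips (rupture).
Governing: min(13.5, 19.4) = 13.5 kips → weld metal.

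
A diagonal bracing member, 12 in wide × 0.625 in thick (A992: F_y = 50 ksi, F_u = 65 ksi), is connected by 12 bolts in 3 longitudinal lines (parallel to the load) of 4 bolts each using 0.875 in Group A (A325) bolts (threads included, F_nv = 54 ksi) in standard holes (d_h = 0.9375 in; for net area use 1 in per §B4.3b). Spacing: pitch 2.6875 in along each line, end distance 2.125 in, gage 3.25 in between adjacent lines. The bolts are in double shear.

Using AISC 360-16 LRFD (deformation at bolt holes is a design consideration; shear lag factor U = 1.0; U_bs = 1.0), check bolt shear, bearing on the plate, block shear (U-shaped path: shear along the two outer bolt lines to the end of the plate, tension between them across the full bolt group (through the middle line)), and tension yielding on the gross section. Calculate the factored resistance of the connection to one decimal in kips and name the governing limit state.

337.5 kips (gross-section yield governs)

Bolt shear: A_b = π(0.875)²/4 = 0.60132 in². φR_n = 0.75 × 54 × 0.60132 × 12 × 2 = 584.5 kips.
Bearing (0.625 in plate, F_u = 65 ksi): end bolts L_c = 2.125 − 0.9375/2 = 1.65625, R_n = min(1.2×1.65625×0.625×65, 2.4×0.875×0.625×65) = 80.742 kips/bolt; interior L_c = 2.6875 − 0.9375 = 1.75, R_n = 85.313 kips/bolt. φR_n = 0.75 × (3×80.742 + 9×85.313) = 757.5 kips.
Block shear: shear path 2×[2.125+3×2.6875] = 2×10.1875 in, A_gv = 12.734, A_nv = 2×(10.1875 − 3.5×1)×0.625 = 8.3594 in²; tension across gage: (6.5 − 2×1)×0.625 = 2.8125 in². R_n = min(0.6×65×8.3594, 0.6×50×12.734) + 1.0×65×2.8125 = min(326.02, 382.02) + 182.81 = 508.83 kips. φR_n = 0.75 × 508.83 = 381.6 kips.
Tension yield (gross): A_g = 12×0.625 = 7.5 in². φR_n = 0.90 × 50 × 7.5 = 337.5 kips.
Governing: min(584.5, 757.5, 381.6, 337.5) = 337.5 kips → gross-section yield.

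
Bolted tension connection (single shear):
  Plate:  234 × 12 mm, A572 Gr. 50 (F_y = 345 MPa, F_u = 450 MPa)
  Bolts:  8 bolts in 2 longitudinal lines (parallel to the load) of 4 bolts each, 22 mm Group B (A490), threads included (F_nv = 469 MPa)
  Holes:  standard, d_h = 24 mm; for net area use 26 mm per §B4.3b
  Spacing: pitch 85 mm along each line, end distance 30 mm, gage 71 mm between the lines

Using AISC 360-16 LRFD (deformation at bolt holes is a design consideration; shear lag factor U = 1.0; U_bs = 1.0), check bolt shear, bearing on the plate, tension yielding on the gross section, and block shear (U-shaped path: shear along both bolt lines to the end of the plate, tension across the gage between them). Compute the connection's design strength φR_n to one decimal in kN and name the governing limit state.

Bolt shear: A_b = π(22)²/4 = 380.13 mm². φR_n = 0.75 × 469 × 380.13 × 8 × 1 = 1069.7 kN.
Bearing (12 mm plate, F_u = 450 MPa): end bolts L_c = 30 − 24/2 = 18, R_n = min(1.2×18×12×450, 2.4×22×12×450) = 116.64 kN/bolt; interior L_c = 85 − 24 = 61, R_n = 285.12 kN/bolt. φR_n = 0.75 × (2×116.64 + 6×285.12) = 1458.0 kN.
Tension yield (gross): A_g = 234×12 = 2808 mm². φR_n = 0.90 × 345 × 2808 = 871.9 kN.
Block shear: shear path 2×[30+3×85] = 2×285 mm, A_gv = 6840, A_nv = 2×(285 − 3.5×26)×12 = 4656 mm²; tension across gage: (71 − 1×26)×12 = 540 mm². R_n = min(0.6×450×4656, 0.6×345×6840) + 1.0×450×540 = min(1257.1, 1415.9) + 243 = 1500.1 kN. φR_n = 0.75 × 1500.1 = 1125.1 kN.
Governing: min(1069.7, 1458.0, 871.9, 1125.1) = 871.9 kN → gross-section yield.

871.9 kN (gross-section yield governs)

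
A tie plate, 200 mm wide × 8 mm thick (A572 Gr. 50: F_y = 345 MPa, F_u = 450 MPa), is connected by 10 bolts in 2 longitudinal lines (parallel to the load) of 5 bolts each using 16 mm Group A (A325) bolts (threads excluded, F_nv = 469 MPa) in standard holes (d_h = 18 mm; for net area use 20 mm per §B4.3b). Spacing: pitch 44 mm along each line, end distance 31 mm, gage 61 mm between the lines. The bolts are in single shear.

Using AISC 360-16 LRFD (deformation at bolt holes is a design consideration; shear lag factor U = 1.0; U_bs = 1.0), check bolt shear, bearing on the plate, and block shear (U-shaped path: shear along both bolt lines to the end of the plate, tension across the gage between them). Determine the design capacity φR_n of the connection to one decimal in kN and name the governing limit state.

Bolt shear: A_b = π(16)²/4 = 201.06 mm². φR_n = 0.75 × 469 × 201.06 × 10 × 1 = 707.2 kN.
Bearing (8 mm plate, F_u = 450 MPa): end bolts L_c = 31 − 18/2 = 22, R_n = min(1.2×22×8×450, 2.4×16×8×450) = 95.04 kN/bolt; interior L_c = 44 − 18 = 26, R_n = 112.32 kN/bolt. φR_n = 0.75 × (2×95.04 + 8×112.32) = 816.5 kN.
Block shear: shear path 2×[31+4×44] = 2×207 mm, A_gv = 3312, A_nv = 2×(207 − 4.5×20)×8 = 1872 mm²; tension across gage: (61 − 1×20)×8 = 328 mm². R_n = min(0.6×450×1872, 0.6×345×3312) + 1.0×450×328 = min(505.44, 685.58) + 147.6 = 653.04 kN. φR_n = 0.75 × 653.04 = 489.8 kN.
Governing: min(707.2, 816.5, 489.8) = 489.8 kN → block shear.

489.8 kN (block shear governs)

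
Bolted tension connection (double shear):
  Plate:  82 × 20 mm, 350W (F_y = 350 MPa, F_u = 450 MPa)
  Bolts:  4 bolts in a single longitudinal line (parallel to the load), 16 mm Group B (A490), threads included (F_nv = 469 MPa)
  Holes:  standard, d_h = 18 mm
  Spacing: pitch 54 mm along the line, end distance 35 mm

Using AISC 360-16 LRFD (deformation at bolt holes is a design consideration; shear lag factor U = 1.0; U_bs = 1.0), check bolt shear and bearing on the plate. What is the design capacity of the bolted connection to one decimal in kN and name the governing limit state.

Bolt shear: A_b = π(16)²/4 = 201.06 mm². φR_n = 0.75 × 469 × 201.06 × 4 × 2 = 565.8 kN.
Bearing (20 mm plate, F_u = 450 MPa): end bolts L_c = 35 − 18/2 = 26, R_n = min(1.2×26×20×450, 2.4×16×20×450) = 280.8 kN/bolt; interior L_c = 54 − 18 = 36, R_n = 345.6 kN/bolt. φR_n = 0.75 × (1×280.8 + 3×345.6) = 988.2 kN.
Governing: min(565.8, 988.2) = 565.8 kN → bolt shear.

565.8 kN (bolt shear governs)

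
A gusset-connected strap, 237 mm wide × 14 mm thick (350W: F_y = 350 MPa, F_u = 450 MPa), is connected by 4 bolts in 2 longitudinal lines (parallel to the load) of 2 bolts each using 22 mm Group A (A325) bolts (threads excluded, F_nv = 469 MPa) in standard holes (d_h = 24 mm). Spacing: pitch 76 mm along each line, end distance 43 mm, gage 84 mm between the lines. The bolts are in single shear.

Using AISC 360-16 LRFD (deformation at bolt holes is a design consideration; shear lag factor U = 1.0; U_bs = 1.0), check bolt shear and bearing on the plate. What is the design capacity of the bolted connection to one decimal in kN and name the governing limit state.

534.8 kN (bolt shear governs)

Bolt shear: A_b = π(22)²/4 = 380.13 mm². φR_n = 0.75 × 469 × 380.13 × 4 × 1 = 534.8 kN.
Bearing (14 mm plate, F_u = 450 MPa): end bolts L_c = 43 − 24/2 = 31, R_n = min(1.2×31×14×450, 2.4×22×14×450) = 234.36 kN/bolt; interior L_c = 76 − 24 = 52, R_n = 332.64 kN/bolt. φR_n = 0.75 × (2×234.36 + 2×332.64) = 850.5 kN.
Governing: min(534.8, 850.5) = 534.8 kN → bolt shear.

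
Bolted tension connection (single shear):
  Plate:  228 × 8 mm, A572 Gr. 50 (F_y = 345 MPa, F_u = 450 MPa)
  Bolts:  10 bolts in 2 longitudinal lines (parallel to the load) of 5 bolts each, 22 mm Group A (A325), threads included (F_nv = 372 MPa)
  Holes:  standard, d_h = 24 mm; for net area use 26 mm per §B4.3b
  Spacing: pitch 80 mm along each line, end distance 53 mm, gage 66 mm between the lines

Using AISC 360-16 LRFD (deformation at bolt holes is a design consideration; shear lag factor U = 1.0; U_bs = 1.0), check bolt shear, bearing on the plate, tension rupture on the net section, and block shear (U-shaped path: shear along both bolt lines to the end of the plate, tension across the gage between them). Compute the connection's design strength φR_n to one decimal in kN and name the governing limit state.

Bolt shear: A_b = π(22)²/4 = 380.13 mm². φR_n = 0.75 × 372 × 380.13 × 10 × 1 = 1060.6 kN.
Bearing (8 mm plate, F_u = 450 MPa): end bolts L_c = 53 − 24/2 = 41, R_n = min(1.2×41×8×450, 2.4×22×8×450) = 177.12 kN/bolt; interior L_c = 80 − 24 = 56, R_n = 190.08 kN/bolt. φR_n = 0.75 × (2×177.12 + 8×190.08) = 1406.2 kN.
Tension rupture (net): A_n = (228 − 2×26)×8 = 1408 mm² (U = 1.0, A_e = A_n). φR_n = 0.75 × 450 × 1408 = 475.2 kN.
Block shear: shear path 2×[53+4×80] = 2×373 mm, A_gv = 5968, A_nv = 2×(373 − 4.5×26)×8 = 4096 mm²; tension across gage: (66 − 1×26)×8 = 320 mm². R_n = min(0.6×450×4096, 0.6×345×5968) + 1.0×450×320 = min(1105.9, 1235.4) + 144 = 1249.9 kN. φR_n = 0.75 × 1249.9 = 937.4 kN.
Governing: min(1060.6, 1406.2, 475.2, 937.4) = 475.2 kN → net-section rupture.

475.2 kN (net-section rupture governs)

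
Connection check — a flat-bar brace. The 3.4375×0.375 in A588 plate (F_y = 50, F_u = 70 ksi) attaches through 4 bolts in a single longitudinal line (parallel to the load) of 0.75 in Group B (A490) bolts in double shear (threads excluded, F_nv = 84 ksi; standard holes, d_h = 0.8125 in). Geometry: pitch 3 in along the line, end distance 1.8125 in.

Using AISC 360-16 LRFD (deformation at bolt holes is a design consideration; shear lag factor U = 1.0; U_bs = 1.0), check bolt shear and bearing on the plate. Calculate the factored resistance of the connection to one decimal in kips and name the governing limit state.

139.5 kips (bearing governs)

Bolt shear: A_b = π(0.75)²/4 = 0.44179 in². φR_n = 0.75 × 84 × 0.44179 × 4 × 2 = 222.7 kips.
Bearing (0.375 in plate, F_u = 70 ksi): end bolts L_c = 1.8125 − 0.8125/2 = 1.40625, R_n = min(1.2×1.40625×0.375×70, 2.4×0.75×0.375×70) = 44.297 kips/bolt; interior L_c = 3 − 0.8125 = 2.1875, R_n = 47.25 kips/bolt. φR_n = 0.75 × (1×44.297 + 3×47.25) = 139.5 kips.
Governing: min(222.7, 139.5) = 139.5 kips → bearing.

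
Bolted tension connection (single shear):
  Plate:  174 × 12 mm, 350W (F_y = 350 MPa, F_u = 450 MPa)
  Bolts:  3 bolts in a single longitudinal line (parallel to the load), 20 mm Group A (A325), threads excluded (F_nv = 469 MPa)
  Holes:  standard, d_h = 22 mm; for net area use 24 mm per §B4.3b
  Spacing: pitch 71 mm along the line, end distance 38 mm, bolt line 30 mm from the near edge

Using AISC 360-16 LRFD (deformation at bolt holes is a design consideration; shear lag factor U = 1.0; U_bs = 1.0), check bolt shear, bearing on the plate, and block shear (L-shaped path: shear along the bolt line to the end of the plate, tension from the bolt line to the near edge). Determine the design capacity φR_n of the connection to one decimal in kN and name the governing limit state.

331.5 kN (bolt shear governs)

Bolt shear: A_b = π(20)²/4 = 314.16 mm². φR_n = 0.75 × 469 × 314.16 × 3 × 1 = 331.5 kN.
Bearing (12 mm plate, F_u = 450 MPa): end bolts L_c = 38 − 22/2 = 27, R_n = min(1.2×27×12×450, 2.4×20×12×450) = 174.96 kN/bolt; interior L_c = 71 − 22 = 49, R_n = 259.2 kN/bolt. φR_n = 0.75 × (1×174.96 + 2×259.2) = 520.0 kN.
Block shear: shear path 1×[38+2×71] = 1×180 mm, A_gv = 2160, A_nv = 1×(180 − 2.5×24)×12 = 1440 mm²; tension to near edge: (30 − 0.5×24)×12 = 216 mm². R_n = min(0.6×450×1440, 0.6×350×2160) + 1.0×450×216 = min(388.8, 453.6) + 97.2 = 486 kN. φR_n = 0.75 × 486 = 364.5 kN.
Governing: min(331.5, 520.0, 364.5) = 331.5 kN → bolt shear.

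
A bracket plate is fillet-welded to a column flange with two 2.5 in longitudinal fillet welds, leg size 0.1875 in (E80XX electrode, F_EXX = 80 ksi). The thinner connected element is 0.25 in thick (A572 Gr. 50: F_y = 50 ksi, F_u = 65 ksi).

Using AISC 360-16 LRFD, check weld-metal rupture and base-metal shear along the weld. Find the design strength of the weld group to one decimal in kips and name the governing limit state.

23.9 kips (weld metal governs)

Weld metal: throat = 0.707×0.1875 = 0.13256 in, L = 2×2.5 = 5 in. φR_n = 0.75 × 0.6 × 80 × 0.13256 × 5 = 23.9 kips.
Base metal shear (0.25 in plate): yield φR_n = 1.0×0.6×50×0.25×5 = 37.5 kips; rupture φR_n = 0.75×0.6×65×0.25×5 = 36.6 kips; take 36.6 kips (rupture).
Governing: min(23.9, 36.6) = 23.9 kips → weld metal.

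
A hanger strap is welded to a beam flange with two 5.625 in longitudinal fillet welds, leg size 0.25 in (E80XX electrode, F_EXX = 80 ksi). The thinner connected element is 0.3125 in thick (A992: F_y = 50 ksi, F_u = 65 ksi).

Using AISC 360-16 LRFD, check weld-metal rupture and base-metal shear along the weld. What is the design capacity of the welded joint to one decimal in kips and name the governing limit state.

71.6 kips (weld metal governs)

Weld metal: throat = 0.707×0.25 = 0.17675 in, L = 2×5.625 = 11.25 in. φR_n = 0.75 × 0.6 × 80 × 0.17675 × 11.25 = 71.6 kips.
Base metal shear (0.3125 in plate): yield φR_n = 1.0×0.6×50×0.3125×11.25 = 105.5 kips; rupture φR_n = 0.75×0.6×65×0.3125×11.25 = 102.8 kips; take 102.8 kips (rupture).
Governing: min(71.6, 102.8) = 71.6 kips → weld metal.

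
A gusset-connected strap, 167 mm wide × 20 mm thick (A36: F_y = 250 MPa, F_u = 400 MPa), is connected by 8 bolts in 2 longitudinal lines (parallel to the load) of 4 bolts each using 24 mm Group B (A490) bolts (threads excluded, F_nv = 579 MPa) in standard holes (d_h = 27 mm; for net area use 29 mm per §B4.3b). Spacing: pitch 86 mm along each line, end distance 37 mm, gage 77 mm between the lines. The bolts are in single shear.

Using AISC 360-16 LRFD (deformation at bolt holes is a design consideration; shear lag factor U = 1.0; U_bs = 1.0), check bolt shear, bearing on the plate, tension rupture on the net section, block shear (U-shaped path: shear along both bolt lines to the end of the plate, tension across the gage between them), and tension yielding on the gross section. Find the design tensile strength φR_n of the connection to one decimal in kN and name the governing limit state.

654.0 kN (net-section rupture governs)

Bolt shear: A_b = π(24)²/4 = 452.39 mm². φR_n = 0.75 × 579 × 452.39 × 8 × 1 = 1571.6 kN.
Bearing (20 mm plate, F_u = 400 MPa): end bolts L_c = 37 − 27/2 = 23.5, R_n = min(1.2×23.5×20×400, 2.4×24×20×400) = 225.6 kN/bolt; interior L_c = 86 − 27 = 59, R_n = 460.8 kN/bolt. φR_n = 0.75 × (2×225.6 + 6×460.8) = 2412.0 kN.
Tension rupture (net): A_n = (167 − 2×29)×20 = 2180 mm² (U = 1.0, A_e = A_n). φR_n = 0.75 × 400 × 2180 = 654.0 kN.
Block shear: shear path 2×[37+3×86] = 2×295 mm, A_gv = 11800, A_nv = 2×(295 − 3.5×29)×20 = 7740 mm²; tension across gage: (77 − 1×29)×20 = 960 mm². R_n = min(0.6×400×7740, 0.6×250×11800) + 1.0×400×960 = min(1857.6, 1770) + 384 = 2154 kN. φR_n = 0.75 × 2154 = 1615.5 kN.
Tension yield (gross): A_g = 167×20 = 3340 mm². φR_n = 0.90 × 250 × 3340 = 751.5 kN.
Governing: min(1571.6, 2412.0, 654.0, 1615.5, 751.5) = 654.0 kN → net-section rupture.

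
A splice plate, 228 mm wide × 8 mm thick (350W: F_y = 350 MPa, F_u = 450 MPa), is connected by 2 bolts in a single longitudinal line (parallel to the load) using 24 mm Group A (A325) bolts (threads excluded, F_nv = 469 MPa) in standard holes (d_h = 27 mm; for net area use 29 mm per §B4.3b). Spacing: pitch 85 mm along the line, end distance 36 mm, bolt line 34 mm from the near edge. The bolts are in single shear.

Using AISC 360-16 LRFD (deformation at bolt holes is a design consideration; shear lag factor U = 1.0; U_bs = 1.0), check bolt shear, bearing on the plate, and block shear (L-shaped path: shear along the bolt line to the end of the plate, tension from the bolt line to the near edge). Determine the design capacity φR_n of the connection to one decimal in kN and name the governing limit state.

178.2 kN (block shear governs)

Bolt shear: A_b = π(24)²/4 = 452.39 mm². φR_n = 0.75 × 469 × 452.39 × 2 × 1 = 318.3 kN.
Bearing (8 mm plate, F_u = 450 MPa): end bolts L_c = 36 − 27/2 = 22.5, R_n = min(1.2×22.5×8×450, 2.4×24×8×450) = 97.2 kN/bolt; interior L_c = 85 − 27 = 58, R_n = 207.36 kN/bolt. φR_n = 0.75 × (1×97.2 + 1×207.36) = 228.4 kN.
Block shear: shear path 1×[36+1×85] = 1×121 mm, A_gv = 968, A_nv = 1×(121 − 1.5×29)×8 = 620 mm²; tension to near edge: (34 − 0.5×29)×8 = 156 mm². R_n = min(0.6×450×620, 0.6×350×968) + 1.0×450×156 = min(167.4, 203.28) + 70.2 = 237.6 kN. φR_n = 0.75 × 237.6 = 178.2 kN.
Governing: min(318.3, 228.4, 178.2) = 178.2 kN → block shear.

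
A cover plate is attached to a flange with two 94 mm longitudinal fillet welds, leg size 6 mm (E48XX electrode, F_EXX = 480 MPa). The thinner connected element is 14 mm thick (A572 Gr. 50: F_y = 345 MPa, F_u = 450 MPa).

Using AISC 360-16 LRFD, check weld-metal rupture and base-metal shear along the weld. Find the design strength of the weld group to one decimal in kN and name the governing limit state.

172.3 kN (weld metal governs)

Weld metal: throat = 0.707×6 = 4.242 mm, L = 2×94 = 188 mm. φR_n = 0.75 × 0.6 × 480 × 4.242 × 188 = 172.3 kN.
Base metal shear (14 mm plate): yield φR_n = 1.0×0.6×345×14×188 = 544.8 kN; rupture φR_n = 0.75×0.6×450×14×188 = 533.0 kN; take 533.0 kN (rupture).
Governing: min(172.3, 533.0) = 172.3 kN → weld metal.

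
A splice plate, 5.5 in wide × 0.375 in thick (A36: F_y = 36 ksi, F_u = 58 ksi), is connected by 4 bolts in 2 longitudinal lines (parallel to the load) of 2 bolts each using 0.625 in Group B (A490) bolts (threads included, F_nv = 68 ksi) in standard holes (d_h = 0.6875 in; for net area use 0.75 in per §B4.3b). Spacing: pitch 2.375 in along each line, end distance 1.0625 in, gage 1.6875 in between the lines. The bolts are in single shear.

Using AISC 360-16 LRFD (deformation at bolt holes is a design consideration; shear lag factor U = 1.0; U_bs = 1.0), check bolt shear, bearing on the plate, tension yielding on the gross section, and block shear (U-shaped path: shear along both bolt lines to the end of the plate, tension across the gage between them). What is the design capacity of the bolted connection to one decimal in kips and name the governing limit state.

Bolt shear: A_b = π(0.625)²/4 = 0.3068 in². φR_n = 0.75 × 68 × 0.3068 × 4 × 1 = 62.6 kips.
Bearing (0.375 in plate, F_u = 58 ksi): end bolts L_c = 1.0625 − 0.6875/2 = 0.71875, R_n = min(1.2×0.71875×0.375×58, 2.4×0.625×0.375×58) = 18.759 kips/bolt; interior L_c = 2.375 − 0.6875 = 1.6875, R_n = 32.625 kips/bolt. φR_n = 0.75 × (2×18.759 + 2×32.625) = 77.1 kips.
Tension yield (gross): A_g = 5.5×0.375 = 2.0625 in². φR_n = 0.90 × 36 × 2.0625 = 66.8 kips.
Block shear: shear path 2×[1.0625+1×2.375] = 2×3.4375 in, A_gv = 2.5781, A_nv = 2×(3.4375 − 1.5×0.75)×0.375 = 1.7344 in²; tension across gage: (1.6875 − 1×0.75)×0.375 = 0.35156 in². R_n = min(0.6×58×1.7344, 0.6×36×2.5781) + 1.0×58×0.35156 = min(60.357, 55.687) + 20.39 = 76.077 kips. φR_n = 0.75 × 76.077 = 57.1 kips.
Governing: min(62.6, 77.1, 66.8, 57.1) = 57.1 kips → block shear.

57.1 kips (block shear governs)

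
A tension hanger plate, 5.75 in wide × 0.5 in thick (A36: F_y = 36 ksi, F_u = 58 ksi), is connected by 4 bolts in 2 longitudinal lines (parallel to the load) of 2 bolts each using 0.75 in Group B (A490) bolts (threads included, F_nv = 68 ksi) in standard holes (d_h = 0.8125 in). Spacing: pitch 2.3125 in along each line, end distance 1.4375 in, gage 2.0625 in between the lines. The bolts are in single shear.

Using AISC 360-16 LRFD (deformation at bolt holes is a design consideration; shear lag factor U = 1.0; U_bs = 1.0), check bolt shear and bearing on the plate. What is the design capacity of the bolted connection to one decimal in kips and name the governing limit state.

90.1 kips (bolt shear governs)

Bolt shear: A_b = π(0.75)²/4 = 0.44179 in². φR_n = 0.75 × 68 × 0.44179 × 4 × 1 = 90.1 kips.
Bearing (0.5 in plate, F_u = 58 ksi): end bolts L_c = 1.4375 − 0.8125/2 = 1.03125, R_n = min(1.2×1.03125×0.5×58, 2.4×0.75×0.5×58) = 35.888 kips/bolt; interior L_c = 2.3125 − 0.8125 = 1.5, R_n = 52.2 kips/bolt. φR_n = 0.75 × (2×35.888 + 2×52.2) = 132.1 kips.
Governing: min(90.1, 132.1) = 90.1 kips → bolt shear.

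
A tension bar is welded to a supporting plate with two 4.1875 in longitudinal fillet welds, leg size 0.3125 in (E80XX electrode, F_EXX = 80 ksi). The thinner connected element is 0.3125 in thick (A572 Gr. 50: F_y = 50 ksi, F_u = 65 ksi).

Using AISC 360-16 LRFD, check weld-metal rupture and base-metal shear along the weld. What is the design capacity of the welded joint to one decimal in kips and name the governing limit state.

66.6 kips (weld metal governs)

Weld metal: throat = 0.707×0.3125 = 0.22094 in, L = 2×4.1875 = 8.375 in. φR_n = 0.75 × 0.6 × 80 × 0.22094 × 8.375 = 66.6 kips.
Base metal shear (0.3125 in plate): yield φR_n = 1.0×0.6×50×0.3125×8.375 = 78.5 kips; rupture φR_n = 0.75×0.6×65×0.3125×8.375 = 76.6 kips; take 76.6 kips (rupture).
Governing: min(66.6, 76.6) = 66.6 kips → weld metal.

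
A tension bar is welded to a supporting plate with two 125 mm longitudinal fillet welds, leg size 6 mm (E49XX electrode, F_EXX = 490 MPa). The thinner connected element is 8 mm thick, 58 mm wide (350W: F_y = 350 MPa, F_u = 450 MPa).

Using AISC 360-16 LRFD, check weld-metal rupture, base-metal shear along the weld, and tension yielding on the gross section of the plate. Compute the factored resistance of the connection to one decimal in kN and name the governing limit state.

146.2 kN (gross-section yield governs)

Weld metal: throat = 0.707×6 = 4.242 mm, L = 2×125 = 250 mm. φR_n = 0.75 × 0.6 × 490 × 4.242 × 250 = 233.8 kN.
Base metal shear (8 mm plate): yield φR_n = 1.0×0.6×350×8×250 = 420.0 kN; rupture φR_n = 0.75×0.6×450×8×250 = 405.0 kN; take 405.0 kN (rupture).
Tension yield (gross): A_g = 58×8 = 464 mm². φR_n = 0.90 × 350 × 464 = 146.2 kN.
Governing: min(233.8, 405.0, 146.2) = 146.2 kN → gross-section yield.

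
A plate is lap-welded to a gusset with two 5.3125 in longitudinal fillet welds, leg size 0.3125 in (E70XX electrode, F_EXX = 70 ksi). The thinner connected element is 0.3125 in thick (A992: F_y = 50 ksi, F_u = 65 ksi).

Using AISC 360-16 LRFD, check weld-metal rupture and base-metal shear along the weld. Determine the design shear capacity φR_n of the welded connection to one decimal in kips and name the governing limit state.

Weld metal: throat = 0.707×0.3125 = 0.22094 in, L = 2×5.3125 = 10.625 in. φR_n = 0.75 × 0.6 × 70 × 0.22094 × 10.625 = 73.9 kips.
Base metal shear (0.3125 in plate): yield φR_n = 1.0×0.6×50×0.3125×10.625 = 99.6 kips; rupture φR_n = 0.75×0.6×65×0.3125×10.625 = 97.1 kips; take 97.1 kips (rupture).
Governing: min(73.9, 97.1) = 73.9 kips → weld metal.

73.9 kips (weld metal governs)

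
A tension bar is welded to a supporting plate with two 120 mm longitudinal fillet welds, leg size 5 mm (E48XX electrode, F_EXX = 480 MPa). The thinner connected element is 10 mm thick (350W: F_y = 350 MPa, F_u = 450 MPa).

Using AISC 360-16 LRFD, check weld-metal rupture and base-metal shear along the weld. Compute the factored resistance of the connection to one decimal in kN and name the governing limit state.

Weld metal: throat = 0.707×5 = 3.535 mm, L = 2×120 = 240 mm. φR_n = 0.75 × 0.6 × 480 × 3.535 × 240 = 183.3 kN.
Base metal shear (10 mm plate): yield φR_n = 1.0×0.6×350×10×240 = 504.0 kN; rupture φR_n = 0.75×0.6×450×10×240 = 486.0 kN; take 486.0 kN (rupture).
Governing: min(183.3, 486.0) = 183.3 kN → weld metal.

183.3 kN (weld metal governs)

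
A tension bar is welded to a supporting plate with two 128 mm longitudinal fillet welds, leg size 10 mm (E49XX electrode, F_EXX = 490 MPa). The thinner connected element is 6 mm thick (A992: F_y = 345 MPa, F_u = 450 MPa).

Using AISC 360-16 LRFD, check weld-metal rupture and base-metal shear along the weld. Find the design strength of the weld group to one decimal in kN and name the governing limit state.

Weld metal: throat = 0.707×10 = 7.07 mm, L = 2×128 = 256 mm. φR_n = 0.75 × 0.6 × 490 × 7.07 × 256 = 399.1 kN.
Base metal shear (6 mm plate): yield φR_n = 1.0×0.6×345×6×256 = 318.0 kN; rupture φR_n = 0.75×0.6×450×6×256 = 311.0 kN; take 311.0 kN (rupture).
Governing: min(399.1, 311.0) = 311.0 kN → base-metal shear.

311.0 kN (base-metal shear governs)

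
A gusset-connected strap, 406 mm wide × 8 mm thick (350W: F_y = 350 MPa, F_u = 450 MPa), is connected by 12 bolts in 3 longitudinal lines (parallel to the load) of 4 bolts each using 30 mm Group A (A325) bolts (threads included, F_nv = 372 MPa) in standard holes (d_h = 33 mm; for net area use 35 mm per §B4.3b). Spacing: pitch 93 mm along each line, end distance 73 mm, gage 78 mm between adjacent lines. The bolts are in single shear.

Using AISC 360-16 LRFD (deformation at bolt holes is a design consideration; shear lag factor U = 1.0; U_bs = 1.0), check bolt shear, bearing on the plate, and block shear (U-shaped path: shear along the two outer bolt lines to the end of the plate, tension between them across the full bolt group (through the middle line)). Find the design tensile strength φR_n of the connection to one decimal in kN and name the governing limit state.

Bolt shear: A_b = π(30)²/4 = 706.86 mm². φR_n = 0.75 × 372 × 706.86 × 12 × 1 = 2366.6 kN.
Bearing (8 mm plate, F_u = 450 MPa): end bolts L_c = 73 − 33/2 = 56.5, R_n = min(1.2×56.5×8×450, 2.4×30×8×450) = 244.08 kN/bolt; interior L_c = 93 − 33 = 60, R_n = 259.2 kN/bolt. φR_n = 0.75 × (3×244.08 + 9×259.2) = 2298.8 kN.
Block shear: shear path 2×[73+3×93] = 2×352 mm, A_gv = 5632, A_nv = 2×(352 − 3.5×35)×8 = 3672 mm²; tension across gage: (156 − 2×35)×8 = 688 mm². R_n = min(0.6×450×3672, 0.6×350×5632) + 1.0×450×688 = min(991.44, 1182.7) + 309.6 = 1301 kN. φR_n = 0.75 × 1301 = 975.8 kN.
Governing: min(2366.6, 2298.8, 975.8) = 975.8 kN → block shear.

975.8 kN (block shear governs)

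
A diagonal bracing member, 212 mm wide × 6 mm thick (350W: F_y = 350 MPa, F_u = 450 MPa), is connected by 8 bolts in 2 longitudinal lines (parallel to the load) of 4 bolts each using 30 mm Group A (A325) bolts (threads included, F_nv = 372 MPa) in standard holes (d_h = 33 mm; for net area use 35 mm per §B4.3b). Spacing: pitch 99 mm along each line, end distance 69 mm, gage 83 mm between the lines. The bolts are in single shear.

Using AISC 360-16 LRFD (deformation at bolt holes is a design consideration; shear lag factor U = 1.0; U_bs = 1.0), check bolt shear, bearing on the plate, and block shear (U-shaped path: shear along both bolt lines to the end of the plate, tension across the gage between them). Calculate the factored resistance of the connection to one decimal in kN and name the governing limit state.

688.9 kN (block shear governs)

Bolt shear: A_b = π(30)²/4 = 706.86 mm². φR_n = 0.75 × 372 × 706.86 × 8 × 1 = 1577.7 kN.
Bearing (6 mm plate, F_u = 450 MPa): end bolts L_c = 69 − 33/2 = 52.5, R_n = min(1.2×52.5×6×450, 2.4×30×6×450) = 170.1 kN/bolt; interior L_c = 99 − 33 = 66, R_n = 194.4 kN/bolt. φR_n = 0.75 × (2×170.1 + 6×194.4) = 1130.0 kN.
Block shear: shear path 2×[69+3×99] = 2×366 mm, A_gv = 4392, A_nv = 2×(366 − 3.5×35)×6 = 2922 mm²; tension across gage: (83 − 1×35)×6 = 288 mm². R_n = min(0.6×450×2922, 0.6×350×4392) + 1.0×450×288 = min(788.94, 922.32) + 129.6 = 918.54 kN. φR_n = 0.75 × 918.54 = 688.9 kN.
Governing: min(1577.7, 1130.0, 688.9) = 688.9 kN → block shear.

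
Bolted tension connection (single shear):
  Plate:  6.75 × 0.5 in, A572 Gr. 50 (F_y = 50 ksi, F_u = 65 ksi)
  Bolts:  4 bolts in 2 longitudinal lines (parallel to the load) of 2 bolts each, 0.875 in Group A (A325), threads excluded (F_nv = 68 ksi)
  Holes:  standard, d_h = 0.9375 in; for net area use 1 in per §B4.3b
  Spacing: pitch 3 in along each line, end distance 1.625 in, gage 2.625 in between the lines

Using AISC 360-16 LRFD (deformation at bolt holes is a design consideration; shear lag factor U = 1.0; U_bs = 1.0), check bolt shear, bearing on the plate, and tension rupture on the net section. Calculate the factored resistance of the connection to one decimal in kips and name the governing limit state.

Bolt shear: A_b = π(0.875)²/4 = 0.60132 in². φR_n = 0.75 × 68 × 0.60132 × 4 × 1 = 122.7 kips.
Bearing (0.5 in plate, F_u = 65 ksi): end bolts L_c = 1.625 − 0.9375/2 = 1.15625, R_n = min(1.2×1.15625×0.5×65, 2.4×0.875×0.5×65) = 45.094 kips/bolt; interior L_c = 3 − 0.9375 = 2.0625, R_n = 68.25 kips/bolt. φR_n = 0.75 × (2×45.094 + 2×68.25) = 170.0 kips.
Tension rupture (net): A_n = (6.75 − 2×1)×0.5 = 2.375 in² (U = 1.0, A_e = A_n). φR_n = 0.75 × 65 × 2.375 = 115.8 kips.
Governing: min(122.7, 170.0, 115.8) = 115.8 kips → net-section rupture.

115.8 kips (net-section rupture governs)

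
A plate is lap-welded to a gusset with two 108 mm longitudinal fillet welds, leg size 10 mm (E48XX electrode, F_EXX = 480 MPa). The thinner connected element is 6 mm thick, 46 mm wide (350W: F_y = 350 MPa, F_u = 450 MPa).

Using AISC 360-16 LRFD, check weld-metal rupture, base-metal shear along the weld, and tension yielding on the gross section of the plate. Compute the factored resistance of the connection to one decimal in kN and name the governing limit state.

86.9 kN (gross-section yield governs)

Weld metal: throat = 0.707×10 = 7.07 mm, L = 2×108 = 216 mm. φR_n = 0.75 × 0.6 × 480 × 7.07 × 216 = 329.9 kN.
Base metal shear (6 mm plate): yield φR_n = 1.0×0.6×350×6×216 = 272.2 kN; rupture φR_n = 0.75×0.6×450×6×216 = 262.4 kN; take 262.4 kN (rupture).
Tension yield (gross): A_g = 46×6 = 276 mm². φR_n = 0.90 × 350 × 276 = 86.9 kN.
Governing: min(329.9, 262.4, 86.9) = 86.9 kN → gross-section yield.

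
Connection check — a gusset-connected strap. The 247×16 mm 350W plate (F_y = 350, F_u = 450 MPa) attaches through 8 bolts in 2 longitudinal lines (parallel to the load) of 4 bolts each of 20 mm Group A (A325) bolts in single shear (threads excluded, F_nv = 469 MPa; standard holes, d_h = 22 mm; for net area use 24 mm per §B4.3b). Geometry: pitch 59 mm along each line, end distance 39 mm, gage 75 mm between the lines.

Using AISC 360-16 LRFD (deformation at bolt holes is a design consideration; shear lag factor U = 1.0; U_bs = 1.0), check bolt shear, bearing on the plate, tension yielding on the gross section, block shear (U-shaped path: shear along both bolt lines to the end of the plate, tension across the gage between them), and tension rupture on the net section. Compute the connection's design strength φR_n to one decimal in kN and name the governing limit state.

Bolt shear: A_b = π(20)²/4 = 314.16 mm². φR_n = 0.75 × 469 × 314.16 × 8 × 1 = 884.0 kN.
Bearing (16 mm plate, F_u = 450 MPa): end bolts L_c = 39 − 22/2 = 28, R_n = min(1.2×28×16×450, 2.4×20×16×450) = 241.92 kN/bolt; interior L_c = 59 − 22 = 37, R_n = 319.68 kN/bolt. φR_n = 0.75 × (2×241.92 + 6×319.68) = 1801.4 kN.
Tension yield (gross): A_g = 247×16 = 3952 mm². φR_n = 0.90 × 350 × 3952 = 1244.9 kN.
Block shear: shear path 2×[39+3×59] = 2×216 mm, A_gv = 6912, A_nv = 2×(216 − 3.5×24)×16 = 4224 mm²; tension across gage: (75 − 1×24)×16 = 816 mm². R_n = min(0.6×450×4224, 0.6×350×6912) + 1.0×450×816 = min(1140.5, 1451.5) + 367.2 = 1507.7 kN. φR_n = 0.75 × 1507.7 = 1130.8 kN.
Tension rupture (net): A_n = (247 − 2×24)×16 = 3184 mm² (U = 1.0, A_e = A_n). φR_n = 0.75 × 450 × 3184 = 1074.6 kN.
Governing: min(884.0, 1801.4, 1244.9, 1130.8, 1074.6) = 884.0 kN → bolt shear.

884.0 kN (bolt shear governs)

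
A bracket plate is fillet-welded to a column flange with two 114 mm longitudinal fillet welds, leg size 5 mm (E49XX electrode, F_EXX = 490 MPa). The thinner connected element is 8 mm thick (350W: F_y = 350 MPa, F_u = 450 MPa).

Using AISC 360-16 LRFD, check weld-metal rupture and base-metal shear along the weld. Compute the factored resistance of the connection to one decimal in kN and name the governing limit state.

Weld metal: throat = 0.707×5 = 3.535 mm, L = 2×114 = 228 mm. φR_n = 0.75 × 0.6 × 490 × 3.535 × 228 = 177.7 kN.
Base metal shear (8 mm plate): yield φR_n = 1.0×0.6×350×8×228 = 383.0 kN; rupture φR_n = 0.75×0.6×450×8×228 = 369.4 kN; take 369.4 kN (rupture).
Governing: min(177.7, 369.4) = 177.7 kN → weld metal.

177.7 kN (weld metal governs)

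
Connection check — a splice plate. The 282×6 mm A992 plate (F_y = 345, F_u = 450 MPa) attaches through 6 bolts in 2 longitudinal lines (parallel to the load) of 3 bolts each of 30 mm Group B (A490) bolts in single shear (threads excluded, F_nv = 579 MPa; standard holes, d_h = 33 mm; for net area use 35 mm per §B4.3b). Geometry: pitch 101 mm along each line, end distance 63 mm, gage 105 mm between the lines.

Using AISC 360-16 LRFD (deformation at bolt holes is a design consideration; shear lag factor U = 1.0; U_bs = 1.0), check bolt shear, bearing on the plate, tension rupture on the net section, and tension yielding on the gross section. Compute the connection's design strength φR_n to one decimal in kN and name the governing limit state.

429.3 kN (net-section rupture governs)

Bolt shear: A_b = π(30)²/4 = 706.86 mm². φR_n = 0.75 × 579 × 706.86 × 6 × 1 = 1841.7 kN.
Bearing (6 mm plate, F_u = 450 MPa): end bolts L_c = 63 − 33/2 = 46.5, R_n = min(1.2×46.5×6×450, 2.4×30×6×450) = 150.66 kN/bolt; interior L_c = 101 − 33 = 68, R_n = 194.4 kN/bolt. φR_n = 0.75 × (2×150.66 + 4×194.4) = 809.2 kN.
Tension rupture (net): A_n = (282 − 2×35)×6 = 1272 mm² (U = 1.0, A_e = A_n). φR_n = 0.75 × 450 × 1272 = 429.3 kN.
Tension yield (gross): A_g = 282×6 = 1692 mm². φR_n = 0.90 × 345 × 1692 = 525.4 kN.
Governing: min(1841.7, 809.2, 429.3, 525.4) = 429.3 kN → net-section rupture.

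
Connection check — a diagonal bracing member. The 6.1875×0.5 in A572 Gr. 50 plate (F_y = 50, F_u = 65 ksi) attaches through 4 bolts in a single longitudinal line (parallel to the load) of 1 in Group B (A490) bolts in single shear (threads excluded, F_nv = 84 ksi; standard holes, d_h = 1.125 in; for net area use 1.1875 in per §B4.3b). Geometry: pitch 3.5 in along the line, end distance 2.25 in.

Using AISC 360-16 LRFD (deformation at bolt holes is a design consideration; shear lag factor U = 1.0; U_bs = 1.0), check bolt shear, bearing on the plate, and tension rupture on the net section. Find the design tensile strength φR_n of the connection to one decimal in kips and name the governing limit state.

Bolt shear: A_b = π(1)²/4 = 0.7854 in². φR_n = 0.75 × 84 × 0.7854 × 4 × 1 = 197.9 kips.
Bearing (0.5 in plate, F_u = 65 ksi): end bolts L_c = 2.25 − 1.125/2 = 1.6875, R_n = min(1.2×1.6875×0.5×65, 2.4×1×0.5×65) = 65.813 kips/bolt; interior L_c = 3.5 − 1.125 = 2.375, R_n = 78 kips/bolt. φR_n = 0.75 × (1×65.813 + 3×78) = 224.9 kips.
Tension rupture (net): A_n = (6.1875 − 1×1.1875)×0.5 = 2.5 in² (U = 1.0, A_e = A_n). φR_n = 0.75 × 65 × 2.5 = 121.9 kips.
Governing: min(197.9, 224.9, 121.9) = 121.9 kips → net-section rupture.

121.9 kips (net-section rupture governs)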